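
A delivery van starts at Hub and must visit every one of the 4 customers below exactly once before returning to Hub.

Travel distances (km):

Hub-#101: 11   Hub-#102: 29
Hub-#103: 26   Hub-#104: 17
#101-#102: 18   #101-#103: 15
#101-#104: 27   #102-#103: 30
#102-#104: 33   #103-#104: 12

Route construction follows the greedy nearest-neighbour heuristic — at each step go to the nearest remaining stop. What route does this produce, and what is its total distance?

Total distance 100 km via the nearest-neighbour route Hub → #101 → #103 → #104 → #102 → Hub.

From Hub: distances to unvisited — #101=11, #104=17, #103=26, #102=29. Nearest is #101 (11).
From #101: distances to unvisited — #103=15, #102=18, #104=27. Nearest is #103 (15).
From #103: distances to unvisited — #104=12, #102=30. Nearest is #104 (12).
From #104: distances to unvisited — #102=33. Nearest is #102 (33).
Return #102→Hub: 29.
Total = 11 + 15 + 12 + 33 + 29 = 100.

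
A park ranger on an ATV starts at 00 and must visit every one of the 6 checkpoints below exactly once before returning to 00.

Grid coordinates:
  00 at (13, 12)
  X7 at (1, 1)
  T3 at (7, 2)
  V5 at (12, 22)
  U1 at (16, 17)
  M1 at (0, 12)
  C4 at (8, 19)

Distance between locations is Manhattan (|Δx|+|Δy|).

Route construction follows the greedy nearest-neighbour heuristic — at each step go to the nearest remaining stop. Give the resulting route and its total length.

Nearest-neighbour total = 74; route 00 → U1 → V5 → C4 → M1 → X7 → T3 → 00.

At 00 the remaining stops are U1 8, V5 11, C4 12, M1 13, T3 16, X7 23; go to U1.
At U1 the remaining stops are V5 9, C4 10, M1 21, T3 24, X7 31; go to V5.
At V5 the remaining stops are C4 7, M1 22, T3 25, X7 32; go to C4.
At C4 the remaining stops are M1 15, T3 18, X7 25; go to M1.
At M1 the remaining stops are X7 12, T3 17; go to X7.
At X7 the remaining stops are T3 7; go to T3.
Return T3→00: 16.
Total = 8 + 9 + 7 + 15 + 12 + 7 + 16 = 74.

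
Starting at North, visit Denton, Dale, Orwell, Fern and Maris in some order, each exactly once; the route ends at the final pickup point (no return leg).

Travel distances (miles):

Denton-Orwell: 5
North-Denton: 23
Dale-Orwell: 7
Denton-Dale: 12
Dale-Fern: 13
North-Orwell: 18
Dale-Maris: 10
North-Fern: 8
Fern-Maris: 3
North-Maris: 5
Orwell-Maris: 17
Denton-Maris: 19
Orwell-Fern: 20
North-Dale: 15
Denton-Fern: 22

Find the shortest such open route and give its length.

Shortest open route: 33 miles.

There are 5! = 120 possible orderings.
North → Denton → Dale → Orwell → Fern → Maris: 23+12+7+20+3 = 65
North → Denton → Dale → Orwell → Maris → Fern: 23+12+7+17+3 = 62
North → Denton → Dale → Fern → Orwell → Maris: 23+12+13+20+17 = 85
North → Denton → Dale → Fern → Maris → Orwell: 23+12+13+3+17 = 68
North → Denton → Dale → Maris → Orwell → Fern: 23+12+10+17+20 = 82
North → Denton → Dale → Maris → Fern → Orwell: 23+12+10+3+20 = 68
North → Denton → Orwell → Dale → Fern → Maris: 23+5+7+13+3 = 51
North → Denton → Orwell → Dale → Maris → Fern: 23+5+7+10+3 = 48
North → Denton → Orwell → Fern → Dale → Maris: 23+5+20+13+10 = 71
North → Denton → Orwell → Fern → Maris → Dale: 23+5+20+3+10 = 61
North → Denton → Orwell → Maris → Dale → Fern: 23+5+17+10+13 = 68
North → Denton → Orwell → Maris → Fern → Dale: 23+5+17+3+13 = 61
North → Denton → Fern → Dale → Orwell → Maris: 23+22+13+7+17 = 82
North → Denton → Fern → Dale → Maris → Orwell: 23+22+13+10+17 = 85
… (106 more)
North → Fern → Maris → Dale → Orwell → Denton: 8+3+10+7+5 = 33  ← best
The minimum is 33.
One shortest path: North → Fern → Maris → Dale → Orwell → Denton.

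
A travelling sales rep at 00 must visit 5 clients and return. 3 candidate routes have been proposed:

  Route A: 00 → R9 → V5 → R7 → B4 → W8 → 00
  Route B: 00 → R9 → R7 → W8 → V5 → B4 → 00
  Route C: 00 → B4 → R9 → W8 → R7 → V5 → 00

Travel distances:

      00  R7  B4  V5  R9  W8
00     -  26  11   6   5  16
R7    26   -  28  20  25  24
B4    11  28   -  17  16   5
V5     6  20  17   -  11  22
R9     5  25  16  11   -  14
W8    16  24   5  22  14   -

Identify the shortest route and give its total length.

Shortest is Route A, total 85.

Route A: 5 + 11 + 20 + 28 + 5 + 16 = 85
Route B: 5 + 25 + 24 + 22 + 17 + 11 = 104
Route C: 11 + 16 + 14 + 24 + 20 + 6 = 91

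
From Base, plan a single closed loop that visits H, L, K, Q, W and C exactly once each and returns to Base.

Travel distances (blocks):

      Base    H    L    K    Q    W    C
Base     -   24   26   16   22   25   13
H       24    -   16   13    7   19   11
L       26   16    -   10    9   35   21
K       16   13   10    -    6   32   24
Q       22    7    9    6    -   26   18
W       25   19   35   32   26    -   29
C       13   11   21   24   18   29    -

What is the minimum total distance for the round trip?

Minimum total distance: 101 blocks.

There are 360 distinct closed tours to check (reversals are equivalent).
Base → H → L → K → Q → W → C → Base: 24+16+10+6+26+29+13 = 124
Base → H → L → K → Q → C → W → Base: 24+16+10+6+18+29+25 = 128
Base → H → L → K → W → Q → C → Base: 24+16+10+32+26+18+13 = 139
Base → H → L → K → W → C → Q → Base: 24+16+10+32+29+18+22 = 151
Base → H → L → K → C → Q → W → Base: 24+16+10+24+18+26+25 = 143
Base → H → L → K → C → W → Q → Base: 24+16+10+24+29+26+22 = 151
Base → H → L → Q → K → W → C → Base: 24+16+9+6+32+29+13 = 129
Base → H → L → Q → K → C → W → Base: 24+16+9+6+24+29+25 = 133
… (352 more)
Base → W → H → Q → K → L → C → Base: 25+19+7+6+10+21+13 = 101  ← best
The minimum is 101.
One optimal route: Base → W → H → Q → K → L → C → Base (or its reverse).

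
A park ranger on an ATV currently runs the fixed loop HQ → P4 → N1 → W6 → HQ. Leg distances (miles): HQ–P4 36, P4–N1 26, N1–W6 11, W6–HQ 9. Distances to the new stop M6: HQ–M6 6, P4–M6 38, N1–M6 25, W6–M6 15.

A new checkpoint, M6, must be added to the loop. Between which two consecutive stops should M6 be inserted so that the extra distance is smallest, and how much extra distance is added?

Insertion cost between consecutive stops i–j is d(i,M6) + d(M6,j) − d(i,j):
  between HQ and P4: 6 + 38 − 36 = 8
  between P4 and N1: 38 + 25 − 26 = 37
  between N1 and W6: 25 + 15 − 11 = 29
  between W6 and HQ: 15 + 6 − 9 = 12
Cheapest insertion is between HQ and P4, adding 8.
New total = 82 + 8 = 90.

Adding 8 miles by placing M6 on the HQ–P4 leg.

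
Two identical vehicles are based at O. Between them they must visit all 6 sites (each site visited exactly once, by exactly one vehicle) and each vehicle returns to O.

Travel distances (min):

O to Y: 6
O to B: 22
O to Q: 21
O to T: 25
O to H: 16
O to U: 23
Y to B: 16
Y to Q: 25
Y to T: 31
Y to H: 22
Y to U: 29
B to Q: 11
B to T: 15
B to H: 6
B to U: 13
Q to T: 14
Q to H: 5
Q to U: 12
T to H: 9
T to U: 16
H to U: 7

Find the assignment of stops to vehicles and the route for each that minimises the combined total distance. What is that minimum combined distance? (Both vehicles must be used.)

Try each way of splitting the stops between the two vehicles (each non-empty) and, for each split, find the best tour for each vehicle:
  {Y} + {B, Q, T, H, U}: 12 + 86 = 98
  {B} + {Y, Q, T, H, U}: 44 + 84 = 128
  {Y, B} + {Q, T, H, U}: 44 + 74 = 118
  {Q} + {Y, B, T, H, U}: 42 + 76 = 118
  {Y, Q} + {B, T, H, U}: 52 + 76 = 128
  {B, Q} + {Y, T, H, U}: 54 + 76 = 130
  … (31 splits in total)
Best: vehicle 1 O → Y → O = 12; vehicle 2 O → B → Q → T → H → U → O = 86; combined 98.

Minimum combined distance: 98 min.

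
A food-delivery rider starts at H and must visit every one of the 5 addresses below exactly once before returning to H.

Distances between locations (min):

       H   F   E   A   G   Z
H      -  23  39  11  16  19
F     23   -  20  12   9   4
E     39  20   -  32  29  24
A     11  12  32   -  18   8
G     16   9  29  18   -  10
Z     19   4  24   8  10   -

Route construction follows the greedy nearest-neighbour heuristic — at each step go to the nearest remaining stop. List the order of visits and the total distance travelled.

Nearest-neighbour total = 100 min; route H → A → Z → F → G → E → H.

From H: distances to unvisited — A=11, G=16, Z=19, F=23, E=39. Nearest is A (11).
From A: distances to unvisited — Z=8, F=12, G=18, E=32. Nearest is Z (8).
From Z: distances to unvisited — F=4, G=10, E=24. Nearest is F (4).
From F: distances to unvisited — G=9, E=20. Nearest is G (9).
From G: distances to unvisited — E=29. Nearest is E (29).
Return E→H: 39.
Total = 11 + 8 + 4 + 9 + 29 + 39 = 100.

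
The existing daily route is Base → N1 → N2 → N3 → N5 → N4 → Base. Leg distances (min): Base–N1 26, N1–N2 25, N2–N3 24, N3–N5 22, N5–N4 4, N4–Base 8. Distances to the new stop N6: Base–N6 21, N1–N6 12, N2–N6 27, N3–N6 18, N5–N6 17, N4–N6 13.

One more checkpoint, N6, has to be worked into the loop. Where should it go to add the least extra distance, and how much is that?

Insertion cost between consecutive stops i–j is d(i,N6) + d(N6,j) − d(i,j):
  between Base and N1: 21 + 12 − 26 = 7
  between N1 and N2: 12 + 27 − 25 = 14
  between N2 and N3: 27 + 18 − 24 = 21
  between N3 and N5: 18 + 17 − 22 = 13
  between N5 and N4: 17 + 13 − 4 = 26
  between N4 and Base: 13 + 21 − 8 = 26
Cheapest insertion is between Base and N1, adding 7.
New total = 109 + 7 = 116.

Minimum extra distance: 7 min, inserting N6 between Base and N1.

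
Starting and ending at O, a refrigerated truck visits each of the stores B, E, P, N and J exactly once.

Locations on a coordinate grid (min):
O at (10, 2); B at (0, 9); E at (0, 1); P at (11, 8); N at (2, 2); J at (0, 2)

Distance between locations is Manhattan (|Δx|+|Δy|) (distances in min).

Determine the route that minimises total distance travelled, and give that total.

Shortest round trip = 38 min.

There are 60 distinct closed tours to check (reversals are equivalent).
O→B→E→P→N→J→O: 17+8+18+15+2+10 = 70
O→B→E→P→J→N→O: 17+8+18+17+2+8 = 70
O→B→E→N→P→J→O: 17+8+3+15+17+10 = 70
O→B→E→N→J→P→O: 17+8+3+2+17+7 = 54
O→B→E→J→P→N→O: 17+8+1+17+15+8 = 66
O→B→E→J→N→P→O: 17+8+1+2+15+7 = 50
O→B→P→E→N→J→O: 17+12+18+3+2+10 = 62
O→B→P→E→J→N→O: 17+12+18+1+2+8 = 58
O→B→P→N→E→J→O: 17+12+15+3+1+10 = 58
O→B→P→N→J→E→O: 17+12+15+2+1+11 = 58
O→B→P→J→E→N→O: 17+12+17+1+3+8 = 58
O→B→P→J→N→E→O: 17+12+17+2+3+11 = 62
O→B→N→E→P→J→O: 17+9+3+18+17+10 = 74
O→B→N→E→J→P→O: 17+9+3+1+17+7 = 54
… (46 more)
O→P→B→E→J→N→O: 7+12+8+1+2+8 = 38  ← best
The minimum is 38.
One optimal route: O → P → B → E → J → N → O (or its reverse).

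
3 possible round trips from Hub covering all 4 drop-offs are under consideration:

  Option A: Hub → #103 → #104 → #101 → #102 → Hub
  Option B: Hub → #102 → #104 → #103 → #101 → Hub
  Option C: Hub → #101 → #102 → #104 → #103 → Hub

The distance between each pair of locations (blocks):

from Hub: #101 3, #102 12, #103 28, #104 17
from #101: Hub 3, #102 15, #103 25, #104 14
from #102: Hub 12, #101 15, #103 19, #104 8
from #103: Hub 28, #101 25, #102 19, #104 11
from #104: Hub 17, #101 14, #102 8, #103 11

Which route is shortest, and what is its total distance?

Option A: 28 + 11 + 14 + 15 + 12 = 80
Option B: 12 + 8 + 11 + 25 + 3 = 59
Option C: 3 + 15 + 8 + 11 + 28 = 65

Shortest is Option B, total 59 blocks.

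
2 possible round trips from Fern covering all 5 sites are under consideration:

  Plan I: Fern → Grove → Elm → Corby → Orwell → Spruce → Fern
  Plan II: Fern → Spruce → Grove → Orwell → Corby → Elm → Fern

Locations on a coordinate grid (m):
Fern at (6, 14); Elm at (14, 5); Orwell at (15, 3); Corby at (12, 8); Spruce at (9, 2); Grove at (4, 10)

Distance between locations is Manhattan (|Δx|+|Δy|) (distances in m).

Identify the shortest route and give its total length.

56 m — Plan I is the shortest.

Plan I: 6 + 15 + 5 + 8 + 7 + 15 = 56
Plan II: 15 + 13 + 18 + 8 + 5 + 17 = 76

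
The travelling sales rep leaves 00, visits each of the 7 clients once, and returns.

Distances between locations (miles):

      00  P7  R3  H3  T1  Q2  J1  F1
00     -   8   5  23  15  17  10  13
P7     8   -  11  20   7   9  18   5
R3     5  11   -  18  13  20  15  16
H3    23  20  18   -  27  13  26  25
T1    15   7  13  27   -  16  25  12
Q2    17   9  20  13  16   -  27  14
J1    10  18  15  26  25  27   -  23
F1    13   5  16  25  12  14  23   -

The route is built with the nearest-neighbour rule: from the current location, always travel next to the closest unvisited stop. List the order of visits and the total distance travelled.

00 → [R3:5 / P7:8 / J1:10 / F1:13 / T1:15 / Q2:17 / H3:23] → R3 (5)
R3 → [P7:11 / T1:13 / J1:15 / F1:16 / H3:18 / Q2:20] → P7 (11)
P7 → [F1:5 / T1:7 / Q2:9 / J1:18 / H3:20] → F1 (5)
F1 → [T1:12 / Q2:14 / J1:23 / H3:25] → T1 (12)
T1 → [Q2:16 / J1:25 / H3:27] → Q2 (16)
Q2 → [H3:13 / J1:27] → H3 (13)
H3 → [J1:26] → J1 (26)
Return J1→00: 10.
Total = 5 + 11 + 5 + 12 + 16 + 13 + 26 + 10 = 98.

Total distance 98 miles via the nearest-neighbour route 00 → R3 → P7 → F1 → T1 → Q2 → H3 → J1 → 00.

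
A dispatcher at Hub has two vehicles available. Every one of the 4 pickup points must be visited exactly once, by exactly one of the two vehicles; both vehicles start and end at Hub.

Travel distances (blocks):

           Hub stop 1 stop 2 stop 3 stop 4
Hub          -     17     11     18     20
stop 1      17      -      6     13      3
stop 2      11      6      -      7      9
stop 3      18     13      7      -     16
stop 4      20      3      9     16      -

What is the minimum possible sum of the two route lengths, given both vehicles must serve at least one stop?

Check every non-empty split of the stops between the two vehicles; for each half take its own optimal tour:
  {stop 1} + {stop 2, stop 3, stop 4}: 34 + 54 = 88
  {stop 2} + {stop 1, stop 3, stop 4}: 22 + 54 = 76
  {stop 1, stop 2} + {stop 3, stop 4}: 34 + 54 = 88
  {stop 3} + {stop 1, stop 2, stop 4}: 36 + 40 = 76
  {stop 1, stop 3} + {stop 2, stop 4}: 48 + 40 = 88
  {stop 2, stop 3} + {stop 1, stop 4}: 36 + 40 = 76
  … (7 splits in total)
Best: vehicle 1 Hub → stop 2 → Hub = 22; vehicle 2 Hub → stop 1 → stop 4 → stop 3 → Hub = 54; combined 76.

76 blocks — the smallest possible combined total.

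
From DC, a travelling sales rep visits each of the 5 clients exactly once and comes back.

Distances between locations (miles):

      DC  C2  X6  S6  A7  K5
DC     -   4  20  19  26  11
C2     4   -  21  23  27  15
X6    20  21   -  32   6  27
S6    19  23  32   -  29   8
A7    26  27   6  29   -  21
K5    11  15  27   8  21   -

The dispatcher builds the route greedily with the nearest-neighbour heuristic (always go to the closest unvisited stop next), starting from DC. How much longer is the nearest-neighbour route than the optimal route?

DC: C2=4, K5=11, S6=19, X6=20, A7=26 ⇒ C2
C2: K5=15, X6=21, S6=23, A7=27 ⇒ K5
K5: S6=8, A7=21, X6=27 ⇒ S6
S6: A7=29, X6=32 ⇒ A7
A7: X6=6 ⇒ X6
NN route DC → C2 → K5 → S6 → A7 → X6 → DC costs 82.
Optimal: DC → C2 → X6 → A7 → S6 → K5 → DC costs 79 (by enumerating all 60 distinct tours).
Excess = 82 − 79 = 3.

Excess over optimum: 3 miles.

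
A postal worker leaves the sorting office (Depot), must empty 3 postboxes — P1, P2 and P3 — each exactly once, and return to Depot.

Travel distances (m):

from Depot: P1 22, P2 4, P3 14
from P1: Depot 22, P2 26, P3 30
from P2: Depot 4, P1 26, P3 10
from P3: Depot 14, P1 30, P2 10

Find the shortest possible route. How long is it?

There are 3 distinct closed tours to check (reversals are equivalent).
Depot-P1-P2-P3-Depot: 22+26+10+14 = 72
Depot-P1-P3-P2-Depot: 22+30+10+4 = 66
Depot-P2-P1-P3-Depot: 4+26+30+14 = 74
The minimum is 66.
One optimal route: Depot → P1 → P3 → P2 → Depot (or its reverse).

66 m — the shortest possible round trip.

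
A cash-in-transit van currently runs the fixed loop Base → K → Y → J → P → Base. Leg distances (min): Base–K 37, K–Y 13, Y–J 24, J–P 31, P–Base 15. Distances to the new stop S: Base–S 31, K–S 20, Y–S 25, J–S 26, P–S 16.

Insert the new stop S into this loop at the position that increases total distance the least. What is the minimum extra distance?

Insertion cost between consecutive stops i–j is d(i,S) + d(S,j) − d(i,j):
  between Base and K: 31 + 20 − 37 = 14
  between K and Y: 20 + 25 − 13 = 32
  between Y and J: 25 + 26 − 24 = 27
  between J and P: 26 + 16 − 31 = 11
  between P and Base: 16 + 31 − 15 = 32
Cheapest insertion is between J and P, adding 11.
New total = 120 + 11 = 131.

Minimum extra distance: 11 min, inserting S between J and P.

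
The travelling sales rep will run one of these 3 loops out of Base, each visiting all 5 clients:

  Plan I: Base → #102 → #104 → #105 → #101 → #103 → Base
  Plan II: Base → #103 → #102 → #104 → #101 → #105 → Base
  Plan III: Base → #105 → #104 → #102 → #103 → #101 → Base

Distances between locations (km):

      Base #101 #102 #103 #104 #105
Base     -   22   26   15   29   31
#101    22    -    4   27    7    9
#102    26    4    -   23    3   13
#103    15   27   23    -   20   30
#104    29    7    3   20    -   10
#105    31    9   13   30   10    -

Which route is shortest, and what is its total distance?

Shortest is Plan II, total 88 km.

Plan I: 26 + 3 + 10 + 9 + 27 + 15 = 90
Plan II: 15 + 23 + 3 + 7 + 9 + 31 = 88
Plan III: 31 + 10 + 3 + 23 + 27 + 22 = 116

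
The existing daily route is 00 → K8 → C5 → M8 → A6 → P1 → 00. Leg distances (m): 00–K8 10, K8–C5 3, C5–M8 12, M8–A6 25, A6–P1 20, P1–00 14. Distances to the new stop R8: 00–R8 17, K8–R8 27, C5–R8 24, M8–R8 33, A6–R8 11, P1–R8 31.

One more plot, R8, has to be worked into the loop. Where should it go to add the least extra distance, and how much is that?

Minimum extra distance: 19 m, inserting R8 between M8 and A6.

Insertion cost between consecutive stops i–j is d(i,R8) + d(R8,j) − d(i,j):
  between 00 and K8: 17 + 27 − 10 = 34
  between K8 and C5: 27 + 24 − 3 = 48
  between C5 and M8: 24 + 33 − 12 = 45
  between M8 and A6: 33 + 11 − 25 = 19
  between A6 and P1: 11 + 31 − 20 = 22
  between P1 and 00: 31 + 17 − 14 = 34
Cheapest insertion is between M8 and A6, adding 19.
New total = 84 + 19 = 103.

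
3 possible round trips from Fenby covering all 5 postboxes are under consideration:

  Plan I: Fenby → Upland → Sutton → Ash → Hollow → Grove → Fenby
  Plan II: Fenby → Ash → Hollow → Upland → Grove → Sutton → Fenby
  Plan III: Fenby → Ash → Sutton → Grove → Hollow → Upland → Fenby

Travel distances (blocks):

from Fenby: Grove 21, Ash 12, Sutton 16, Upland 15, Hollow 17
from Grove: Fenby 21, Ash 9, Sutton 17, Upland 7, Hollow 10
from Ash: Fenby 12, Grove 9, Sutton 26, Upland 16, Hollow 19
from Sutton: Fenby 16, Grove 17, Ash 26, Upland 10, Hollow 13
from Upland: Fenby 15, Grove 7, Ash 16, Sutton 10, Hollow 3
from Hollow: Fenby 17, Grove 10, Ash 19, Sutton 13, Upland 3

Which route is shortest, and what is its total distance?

Plan I: 15 + 10 + 26 + 19 + 10 + 21 = 101
Plan II: 12 + 19 + 3 + 7 + 17 + 16 = 74
Plan III: 12 + 26 + 17 + 10 + 3 + 15 = 83

74 blocks — Plan II is the shortest.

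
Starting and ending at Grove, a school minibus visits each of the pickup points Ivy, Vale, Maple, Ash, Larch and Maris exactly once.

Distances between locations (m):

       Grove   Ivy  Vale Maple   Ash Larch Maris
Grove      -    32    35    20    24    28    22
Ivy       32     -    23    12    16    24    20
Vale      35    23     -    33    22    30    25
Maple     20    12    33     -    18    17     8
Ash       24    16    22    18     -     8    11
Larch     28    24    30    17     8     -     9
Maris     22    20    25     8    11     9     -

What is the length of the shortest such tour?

Shortest round trip = 116 m.

With 6 stops there are 6!/2 = 360 distinct round trips (a route and its reverse cost the same).
Grove - Ivy - Vale - Maple - Ash - Larch - Maris - Grove: 32+23+33+18+8+9+22 = 145
Grove - Ivy - Vale - Maple - Ash - Maris - Larch - Grove: 32+23+33+18+11+9+28 = 154
Grove - Ivy - Vale - Maple - Larch - Ash - Maris - Grove: 32+23+33+17+8+11+22 = 146
Grove - Ivy - Vale - Maple - Larch - Maris - Ash - Grove: 32+23+33+17+9+11+24 = 149
Grove - Ivy - Vale - Maple - Maris - Ash - Larch - Grove: 32+23+33+8+11+8+28 = 143
Grove - Ivy - Vale - Maple - Maris - Larch - Ash - Grove: 32+23+33+8+9+8+24 = 137
Grove - Ivy - Vale - Ash - Maple - Larch - Maris - Grove: 32+23+22+18+17+9+22 = 143
Grove - Ivy - Vale - Ash - Maple - Maris - Larch - Grove: 32+23+22+18+8+9+28 = 140
… (352 more)
Grove - Maple - Ivy - Vale - Ash - Larch - Maris - Grove: 20+12+23+22+8+9+22 = 116  ← best
The minimum is 116.
One optimal route: Grove → Maple → Ivy → Vale → Ash → Larch → Maris → Grove (or its reverse).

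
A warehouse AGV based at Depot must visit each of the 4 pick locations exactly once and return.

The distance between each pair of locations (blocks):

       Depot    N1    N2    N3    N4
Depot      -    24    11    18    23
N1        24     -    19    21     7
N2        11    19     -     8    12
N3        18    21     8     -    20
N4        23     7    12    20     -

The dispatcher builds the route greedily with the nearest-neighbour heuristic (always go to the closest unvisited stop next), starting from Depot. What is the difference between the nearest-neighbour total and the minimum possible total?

Excess over optimum: 1 blocks.

Depot: N2=11, N3=18, N4=23, N1=24 ⇒ N2
N2: N3=8, N4=12, N1=19 ⇒ N3
N3: N4=20, N1=21 ⇒ N4
N4: N1=7 ⇒ N1
NN route Depot → N2 → N3 → N4 → N1 → Depot costs 70.
Optimal: Depot → N1 → N4 → N2 → N3 → Depot costs 69 (by enumerating all 12 distinct tours).
Excess = 70 − 69 = 1.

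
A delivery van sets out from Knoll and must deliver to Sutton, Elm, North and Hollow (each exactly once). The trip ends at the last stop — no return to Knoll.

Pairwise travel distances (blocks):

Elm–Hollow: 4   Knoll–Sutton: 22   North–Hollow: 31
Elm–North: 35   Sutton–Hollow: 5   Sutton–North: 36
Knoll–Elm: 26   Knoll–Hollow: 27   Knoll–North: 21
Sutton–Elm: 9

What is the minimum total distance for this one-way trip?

65 blocks — the minimum one-way total.

There are 4! = 24 possible orderings.
Knoll - Sutton - Elm - North - Hollow: 22+9+35+31 = 97
Knoll - Sutton - Elm - Hollow - North: 22+9+4+31 = 66
Knoll - Sutton - North - Elm - Hollow: 22+36+35+4 = 97
Knoll - Sutton - North - Hollow - Elm: 22+36+31+4 = 93
Knoll - Sutton - Hollow - Elm - North: 22+5+4+35 = 66
Knoll - Sutton - Hollow - North - Elm: 22+5+31+35 = 93
Knoll - Elm - Sutton - North - Hollow: 26+9+36+31 = 102
Knoll - Elm - Sutton - Hollow - North: 26+9+5+31 = 71
Knoll - Elm - North - Sutton - Hollow: 26+35+36+5 = 102
Knoll - Elm - North - Hollow - Sutton: 26+35+31+5 = 97
Knoll - Elm - Hollow - Sutton - North: 26+4+5+36 = 71
Knoll - Elm - Hollow - North - Sutton: 26+4+31+36 = 97
Knoll - North - Sutton - Elm - Hollow: 21+36+9+4 = 70
Knoll - North - Sutton - Hollow - Elm: 21+36+5+4 = 66
… (10 more)
Knoll - North - Elm - Hollow - Sutton: 21+35+4+5 = 65  ← best
The minimum is 65.
One shortest path: Knoll → North → Elm → Hollow → Sutton.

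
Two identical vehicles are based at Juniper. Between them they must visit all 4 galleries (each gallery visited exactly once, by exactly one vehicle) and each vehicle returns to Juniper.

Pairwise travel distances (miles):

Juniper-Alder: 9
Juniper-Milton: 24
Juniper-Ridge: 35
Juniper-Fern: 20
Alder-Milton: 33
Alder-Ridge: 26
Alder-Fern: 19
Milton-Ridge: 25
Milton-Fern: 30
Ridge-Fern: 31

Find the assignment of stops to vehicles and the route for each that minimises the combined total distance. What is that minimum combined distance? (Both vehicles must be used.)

There are 2^3 − 1 = 7 ways to divide the 4 stops into two non-empty groups. For each, the best each vehicle can do is its own shortest tour through its group:
  {Alder} + {Milton, Ridge, Fern}: 18 + 100 = 118
  {Milton} + {Alder, Ridge, Fern}: 48 + 86 = 134
  {Alder, Milton} + {Ridge, Fern}: 66 + 86 = 152
  {Ridge} + {Alder, Milton, Fern}: 70 + 82 = 152
  {Alder, Ridge} + {Milton, Fern}: 70 + 74 = 144
  {Milton, Ridge} + {Alder, Fern}: 84 + 48 = 132
  … (7 splits in total)
Best: vehicle 1 Juniper → Alder → Juniper = 18; vehicle 2 Juniper → Milton → Ridge → Fern → Juniper = 100; combined 118.

118 miles — the smallest possible combined total.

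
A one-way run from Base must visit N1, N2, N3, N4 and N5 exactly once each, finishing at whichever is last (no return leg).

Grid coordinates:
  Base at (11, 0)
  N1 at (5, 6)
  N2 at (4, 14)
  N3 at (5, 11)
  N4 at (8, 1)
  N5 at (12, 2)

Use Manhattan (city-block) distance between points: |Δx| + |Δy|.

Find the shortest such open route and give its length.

There are 5! = 120 possible orderings.
Base → N1 → N2 → N3 → N4 → N5: 12+9+4+13+5 = 43
Base → N1 → N2 → N3 → N5 → N4: 12+9+4+16+5 = 46
Base → N1 → N2 → N4 → N3 → N5: 12+9+17+13+16 = 67
Base → N1 → N2 → N4 → N5 → N3: 12+9+17+5+16 = 59
Base → N1 → N2 → N5 → N3 → N4: 12+9+20+16+13 = 70
Base → N1 → N2 → N5 → N4 → N3: 12+9+20+5+13 = 59
Base → N1 → N3 → N2 → N4 → N5: 12+5+4+17+5 = 43
Base → N1 → N3 → N2 → N5 → N4: 12+5+4+20+5 = 46
Base → N1 → N3 → N4 → N2 → N5: 12+5+13+17+20 = 67
Base → N1 → N3 → N4 → N5 → N2: 12+5+13+5+20 = 55
Base → N1 → N3 → N5 → N2 → N4: 12+5+16+20+17 = 70
Base → N1 → N3 → N5 → N4 → N2: 12+5+16+5+17 = 55
Base → N1 → N4 → N2 → N3 → N5: 12+8+17+4+16 = 57
Base → N1 → N4 → N2 → N5 → N3: 12+8+17+20+16 = 73
… (106 more)
Base → N5 → N4 → N1 → N3 → N2: 3+5+8+5+4 = 25  ← best
The minimum is 25.
One shortest path: Base → N5 → N4 → N1 → N3 → N2.

25 — the minimum one-way total.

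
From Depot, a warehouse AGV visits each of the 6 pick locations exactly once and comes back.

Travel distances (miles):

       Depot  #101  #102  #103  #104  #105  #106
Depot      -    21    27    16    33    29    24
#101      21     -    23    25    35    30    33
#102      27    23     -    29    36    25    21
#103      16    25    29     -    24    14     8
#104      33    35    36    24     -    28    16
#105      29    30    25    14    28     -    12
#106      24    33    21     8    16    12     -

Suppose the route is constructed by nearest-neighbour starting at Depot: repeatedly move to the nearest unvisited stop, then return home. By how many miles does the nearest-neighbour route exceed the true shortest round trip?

Excess over optimum: 15 miles.

From Depot: #103=16, #101=21, #106=24, #102=27, #105=29, #104=33 → choose #103 (16).
From #103: #106=8, #105=14, #104=24, #101=25, #102=29 → choose #106 (8).
From #106: #105=12, #104=16, #102=21, #101=33 → choose #105 (12).
From #105: #102=25, #104=28, #101=30 → choose #102 (25).
From #102: #101=23, #104=36 → choose #101 (23).
From #101: #104=35 → choose #104 (35).
NN route Depot → #103 → #106 → #105 → #102 → #101 → #104 → Depot costs 152.
Optimal: Depot → #101 → #102 → #105 → #104 → #106 → #103 → Depot costs 137 (by enumerating all 360 distinct tours).
Excess = 152 − 137 = 15.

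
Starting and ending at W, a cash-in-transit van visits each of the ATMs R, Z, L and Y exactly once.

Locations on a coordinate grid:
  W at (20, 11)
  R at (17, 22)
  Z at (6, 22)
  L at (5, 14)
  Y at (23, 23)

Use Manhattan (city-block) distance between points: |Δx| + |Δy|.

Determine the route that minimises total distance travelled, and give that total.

Minimum total distance: 60.

There are 12 distinct closed tours to check (reversals are equivalent).
W→R→Z→L→Y→W: 14+11+9+27+15 = 76
W→R→Z→Y→L→W: 14+11+18+27+18 = 88
W→R→L→Z→Y→W: 14+20+9+18+15 = 76
W→R→L→Y→Z→W: 14+20+27+18+25 = 104
W→R→Y→Z→L→W: 14+7+18+9+18 = 66
W→R→Y→L→Z→W: 14+7+27+9+25 = 82
W→Z→R→L→Y→W: 25+11+20+27+15 = 98
W→Z→R→Y→L→W: 25+11+7+27+18 = 88
W→Z→L→R→Y→W: 25+9+20+7+15 = 76
W→Z→Y→R→L→W: 25+18+7+20+18 = 88
W→L→R→Z→Y→W: 18+20+11+18+15 = 82
W→L→Z→R→Y→W: 18+9+11+7+15 = 60
The minimum is 60.
One optimal route: W → L → Z → R → Y → W (or its reverse).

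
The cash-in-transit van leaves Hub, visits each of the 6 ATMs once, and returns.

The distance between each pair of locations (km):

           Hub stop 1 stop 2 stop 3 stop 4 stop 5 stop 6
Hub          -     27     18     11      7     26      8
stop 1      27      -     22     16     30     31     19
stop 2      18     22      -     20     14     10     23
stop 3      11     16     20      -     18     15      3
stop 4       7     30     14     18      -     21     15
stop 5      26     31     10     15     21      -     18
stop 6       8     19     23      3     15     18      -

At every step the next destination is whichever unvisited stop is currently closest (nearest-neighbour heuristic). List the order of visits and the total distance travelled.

At Hub the remaining stops are stop 4 7, stop 6 8, stop 3 11, stop 2 18, stop 5 26, stop 1 27; go to stop 4.
At stop 4 the remaining stops are stop 2 14, stop 6 15, stop 3 18, stop 5 21, stop 1 30; go to stop 2.
At stop 2 the remaining stops are stop 5 10, stop 3 20, stop 1 22, stop 6 23; go to stop 5.
At stop 5 the remaining stops are stop 3 15, stop 6 18, stop 1 31; go to stop 3.
At stop 3 the remaining stops are stop 6 3, stop 1 16; go to stop 6.
At stop 6 the remaining stops are stop 1 19; go to stop 1.
Return stop 1→Hub: 27.
Total = 7 + 14 + 10 + 15 + 3 + 19 + 27 = 95.

95 km along Hub → stop 4 → stop 2 → stop 5 → stop 3 → stop 6 → stop 1 → Hub.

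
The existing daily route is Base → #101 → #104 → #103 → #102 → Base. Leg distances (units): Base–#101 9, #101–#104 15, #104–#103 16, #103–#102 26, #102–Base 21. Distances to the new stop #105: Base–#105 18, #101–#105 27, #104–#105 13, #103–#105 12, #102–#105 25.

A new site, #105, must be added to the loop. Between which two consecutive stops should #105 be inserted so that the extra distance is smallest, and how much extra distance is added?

+9 — insert #105 between #104 and #103.

Insertion cost between consecutive stops i–j is d(i,#105) + d(#105,j) − d(i,j):
  between Base and #101: 18 + 27 − 9 = 36
  between #101 and #104: 27 + 13 − 15 = 25
  between #104 and #103: 13 + 12 − 16 = 9
  between #103 and #102: 12 + 25 − 26 = 11
  between #102 and Base: 25 + 18 − 21 = 22
Cheapest insertion is between #104 and #103, adding 9.
New total = 87 + 9 = 96.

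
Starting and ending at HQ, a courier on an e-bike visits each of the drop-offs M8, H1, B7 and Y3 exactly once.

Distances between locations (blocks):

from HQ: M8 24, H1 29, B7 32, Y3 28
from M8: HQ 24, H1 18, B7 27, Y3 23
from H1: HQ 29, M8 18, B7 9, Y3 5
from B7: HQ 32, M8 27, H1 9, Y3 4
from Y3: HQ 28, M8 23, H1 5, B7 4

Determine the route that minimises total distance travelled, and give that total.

Minimum total distance: 83 blocks.

There are 12 distinct closed tours to check (reversals are equivalent).
HQ → M8 → H1 → B7 → Y3 → HQ: 24+18+9+4+28 = 83
HQ → M8 → H1 → Y3 → B7 → HQ: 24+18+5+4+32 = 83
HQ → M8 → B7 → H1 → Y3 → HQ: 24+27+9+5+28 = 93
HQ → M8 → B7 → Y3 → H1 → HQ: 24+27+4+5+29 = 89
HQ → M8 → Y3 → H1 → B7 → HQ: 24+23+5+9+32 = 93
HQ → M8 → Y3 → B7 → H1 → HQ: 24+23+4+9+29 = 89
HQ → H1 → M8 → B7 → Y3 → HQ: 29+18+27+4+28 = 106
HQ → H1 → M8 → Y3 → B7 → HQ: 29+18+23+4+32 = 106
HQ → H1 → B7 → M8 → Y3 → HQ: 29+9+27+23+28 = 116
HQ → H1 → Y3 → M8 → B7 → HQ: 29+5+23+27+32 = 116
HQ → B7 → M8 → H1 → Y3 → HQ: 32+27+18+5+28 = 110
HQ → B7 → H1 → M8 → Y3 → HQ: 32+9+18+23+28 = 110
The minimum is 83.
One optimal route: HQ → M8 → H1 → B7 → Y3 → HQ (or its reverse).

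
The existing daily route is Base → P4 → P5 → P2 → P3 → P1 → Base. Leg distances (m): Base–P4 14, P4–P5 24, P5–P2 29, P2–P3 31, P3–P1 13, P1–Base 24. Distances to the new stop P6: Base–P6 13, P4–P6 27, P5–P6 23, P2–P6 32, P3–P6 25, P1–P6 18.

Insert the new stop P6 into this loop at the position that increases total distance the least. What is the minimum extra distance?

Insertion cost between consecutive stops i–j is d(i,P6) + d(P6,j) − d(i,j):
  between Base and P4: 13 + 27 − 14 = 26
  between P4 and P5: 27 + 23 − 24 = 26
  between P5 and P2: 23 + 32 − 29 = 26
  between P2 and P3: 32 + 25 − 31 = 26
  between P3 and P1: 25 + 18 − 13 = 30
  between P1 and Base: 18 + 13 − 24 = 7
Cheapest insertion is between P1 and Base, adding 7.
New total = 135 + 7 = 142.

+7 m — insert P6 between P1 and Base.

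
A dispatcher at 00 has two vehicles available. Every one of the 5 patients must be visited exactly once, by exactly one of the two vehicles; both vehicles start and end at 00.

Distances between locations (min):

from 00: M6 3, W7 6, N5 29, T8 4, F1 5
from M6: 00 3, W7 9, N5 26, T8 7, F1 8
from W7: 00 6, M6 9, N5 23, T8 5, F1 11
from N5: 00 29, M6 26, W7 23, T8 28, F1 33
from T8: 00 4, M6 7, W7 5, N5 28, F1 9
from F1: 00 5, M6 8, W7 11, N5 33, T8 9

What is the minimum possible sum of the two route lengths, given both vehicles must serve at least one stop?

71 min — the smallest possible combined total.

There are 2^4 − 1 = 15 ways to divide the 5 stops into two non-empty groups. For each, the best each vehicle can do is its own shortest tour through its group:
  {M6} + {W7, N5, T8, F1}: 6 + 70 = 76
  {W7} + {M6, N5, T8, F1}: 12 + 71 = 83
  {M6, W7} + {N5, T8, F1}: 18 + 70 = 88
  {N5} + {M6, W7, T8, F1}: 58 + 31 = 89
  {M6, N5} + {W7, T8, F1}: 58 + 25 = 83
  {W7, N5} + {M6, T8, F1}: 58 + 24 = 82
  … (15 splits in total)
  {M6, W7, N5, T8} + {F1}: 61 + 10 = 71  ← best
Best: vehicle 1 00 → M6 → N5 → W7 → T8 → 00 = 61; vehicle 2 00 → F1 → 00 = 10; combined 71.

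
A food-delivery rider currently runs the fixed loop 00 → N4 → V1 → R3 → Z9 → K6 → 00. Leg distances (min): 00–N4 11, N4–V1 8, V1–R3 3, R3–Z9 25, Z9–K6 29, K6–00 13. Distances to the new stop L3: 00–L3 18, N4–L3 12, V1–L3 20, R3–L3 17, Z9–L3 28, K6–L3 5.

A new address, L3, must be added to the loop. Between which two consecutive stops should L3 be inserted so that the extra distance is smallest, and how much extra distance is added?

Insertion cost between consecutive stops i–j is d(i,L3) + d(L3,j) − d(i,j):
  between 00 and N4: 18 + 12 − 11 = 19
  between N4 and V1: 12 + 20 − 8 = 24
  between V1 and R3: 20 + 17 − 3 = 34
  between R3 and Z9: 17 + 28 − 25 = 20
  between Z9 and K6: 28 + 5 − 29 = 4
  between K6 and 00: 5 + 18 − 13 = 10
Cheapest insertion is between Z9 and K6, adding 4.
New total = 89 + 4 = 93.

Minimum extra distance: 4 min, inserting L3 between Z9 and K6.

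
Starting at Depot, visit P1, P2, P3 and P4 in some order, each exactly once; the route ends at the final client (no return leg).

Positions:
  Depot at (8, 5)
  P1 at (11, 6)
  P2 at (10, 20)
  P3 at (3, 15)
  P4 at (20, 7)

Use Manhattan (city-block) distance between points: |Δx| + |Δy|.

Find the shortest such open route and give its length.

Shortest open route: 49.

There are 4! = 24 possible orderings.
Depot - P1 - P2 - P3 - P4: 4+15+12+25 = 56
Depot - P1 - P2 - P4 - P3: 4+15+23+25 = 67
Depot - P1 - P3 - P2 - P4: 4+17+12+23 = 56
Depot - P1 - P3 - P4 - P2: 4+17+25+23 = 69
Depot - P1 - P4 - P2 - P3: 4+10+23+12 = 49
Depot - P1 - P4 - P3 - P2: 4+10+25+12 = 51
Depot - P2 - P1 - P3 - P4: 17+15+17+25 = 74
Depot - P2 - P1 - P4 - P3: 17+15+10+25 = 67
Depot - P2 - P3 - P1 - P4: 17+12+17+10 = 56
Depot - P2 - P3 - P4 - P1: 17+12+25+10 = 64
Depot - P2 - P4 - P1 - P3: 17+23+10+17 = 67
Depot - P2 - P4 - P3 - P1: 17+23+25+17 = 82
Depot - P3 - P1 - P2 - P4: 15+17+15+23 = 70
Depot - P3 - P1 - P4 - P2: 15+17+10+23 = 65
… (10 more)
The minimum is 49.
One shortest path: Depot → P1 → P4 → P2 → P3.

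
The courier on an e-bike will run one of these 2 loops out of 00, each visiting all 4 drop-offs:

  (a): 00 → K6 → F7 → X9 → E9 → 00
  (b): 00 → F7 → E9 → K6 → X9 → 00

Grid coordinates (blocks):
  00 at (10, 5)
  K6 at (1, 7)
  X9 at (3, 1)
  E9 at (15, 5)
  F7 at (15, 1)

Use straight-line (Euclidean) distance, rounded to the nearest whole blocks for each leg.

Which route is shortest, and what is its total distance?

(a): 9 + 15 + 12 + 13 + 5 = 54
(b): 6 + 4 + 14 + 6 + 8 = 38

38 blocks — (b) is the shortest.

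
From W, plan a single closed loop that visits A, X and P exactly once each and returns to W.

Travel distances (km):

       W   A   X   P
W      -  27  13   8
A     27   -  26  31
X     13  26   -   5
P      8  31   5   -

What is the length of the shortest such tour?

W-A-X-P-W: 27+26+5+8 = 66
W-A-P-X-W: 27+31+5+13 = 76
W-X-A-P-W: 13+26+31+8 = 78
The minimum is 66.
One optimal route: W → A → X → P → W (or its reverse).

Minimum total distance: 66 km.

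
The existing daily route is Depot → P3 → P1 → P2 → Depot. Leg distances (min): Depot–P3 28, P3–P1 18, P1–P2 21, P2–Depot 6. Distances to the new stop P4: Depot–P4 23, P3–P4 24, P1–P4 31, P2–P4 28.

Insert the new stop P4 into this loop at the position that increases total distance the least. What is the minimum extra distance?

Minimum extra distance: 19 min, inserting P4 between Depot and P3.

Insertion cost between consecutive stops i–j is d(i,P4) + d(P4,j) − d(i,j):
  between Depot and P3: 23 + 24 − 28 = 19
  between P3 and P1: 24 + 31 − 18 = 37
  between P1 and P2: 31 + 28 − 21 = 38
  between P2 and Depot: 28 + 23 − 6 = 45
Cheapest insertion is between Depot and P3, adding 19.
New total = 73 + 19 = 92.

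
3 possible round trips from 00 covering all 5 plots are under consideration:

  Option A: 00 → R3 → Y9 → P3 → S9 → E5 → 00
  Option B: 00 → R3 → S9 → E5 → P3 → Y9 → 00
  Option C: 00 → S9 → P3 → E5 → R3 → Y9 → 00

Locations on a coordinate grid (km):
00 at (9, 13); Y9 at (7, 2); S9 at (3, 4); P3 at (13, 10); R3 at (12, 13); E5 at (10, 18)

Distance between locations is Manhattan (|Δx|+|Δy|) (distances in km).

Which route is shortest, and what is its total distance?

Option A: 3 + 16 + 14 + 16 + 21 + 6 = 76
Option B: 3 + 18 + 21 + 11 + 14 + 13 = 80
Option C: 15 + 16 + 11 + 7 + 16 + 13 = 78

Shortest is Option A, total 76 km.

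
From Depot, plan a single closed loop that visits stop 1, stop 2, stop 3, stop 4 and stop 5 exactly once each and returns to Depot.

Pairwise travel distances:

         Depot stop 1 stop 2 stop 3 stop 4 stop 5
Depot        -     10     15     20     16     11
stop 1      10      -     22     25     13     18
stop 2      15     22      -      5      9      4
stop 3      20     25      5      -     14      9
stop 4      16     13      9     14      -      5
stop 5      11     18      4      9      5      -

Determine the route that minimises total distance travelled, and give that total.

With 5 stops there are 5!/2 = 60 distinct round trips (a route and its reverse cost the same).
Depot→stop 1→stop 2→stop 3→stop 4→stop 5→Depot: 10+22+5+14+5+11 = 67
Depot→stop 1→stop 2→stop 3→stop 5→stop 4→Depot: 10+22+5+9+5+16 = 67
Depot→stop 1→stop 2→stop 4→stop 3→stop 5→Depot: 10+22+9+14+9+11 = 75
Depot→stop 1→stop 2→stop 4→stop 5→stop 3→Depot: 10+22+9+5+9+20 = 75
Depot→stop 1→stop 2→stop 5→stop 3→stop 4→Depot: 10+22+4+9+14+16 = 75
Depot→stop 1→stop 2→stop 5→stop 4→stop 3→Depot: 10+22+4+5+14+20 = 75
Depot→stop 1→stop 3→stop 2→stop 4→stop 5→Depot: 10+25+5+9+5+11 = 65
Depot→stop 1→stop 3→stop 2→stop 5→stop 4→Depot: 10+25+5+4+5+16 = 65
Depot→stop 1→stop 3→stop 4→stop 2→stop 5→Depot: 10+25+14+9+4+11 = 73
Depot→stop 1→stop 3→stop 4→stop 5→stop 2→Depot: 10+25+14+5+4+15 = 73
Depot→stop 1→stop 3→stop 5→stop 2→stop 4→Depot: 10+25+9+4+9+16 = 73
Depot→stop 1→stop 3→stop 5→stop 4→stop 2→Depot: 10+25+9+5+9+15 = 73
Depot→stop 1→stop 4→stop 2→stop 3→stop 5→Depot: 10+13+9+5+9+11 = 57
Depot→stop 1→stop 4→stop 2→stop 5→stop 3→Depot: 10+13+9+4+9+20 = 65
… (46 more)
The minimum is 57.
One optimal route: Depot → stop 1 → stop 4 → stop 2 → stop 3 → stop 5 → Depot (or its reverse).

57 — the shortest possible round trip.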